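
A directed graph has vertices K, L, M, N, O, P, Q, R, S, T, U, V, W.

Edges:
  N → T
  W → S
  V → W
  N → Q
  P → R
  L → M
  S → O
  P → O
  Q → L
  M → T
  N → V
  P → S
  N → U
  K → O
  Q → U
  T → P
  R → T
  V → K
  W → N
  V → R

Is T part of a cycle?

T is on a cycle iff T can reach itself via ≥1 edge.
T → P → R → T — yes.

Yes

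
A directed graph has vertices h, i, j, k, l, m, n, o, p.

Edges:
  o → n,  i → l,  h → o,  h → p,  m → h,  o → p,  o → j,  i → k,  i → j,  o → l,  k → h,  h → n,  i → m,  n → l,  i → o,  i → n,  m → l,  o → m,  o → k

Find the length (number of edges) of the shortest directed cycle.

For each vertex v, BFS finds the shortest path from v back to v.
The shortest such closed walk is m → h → o → m, length 3.

3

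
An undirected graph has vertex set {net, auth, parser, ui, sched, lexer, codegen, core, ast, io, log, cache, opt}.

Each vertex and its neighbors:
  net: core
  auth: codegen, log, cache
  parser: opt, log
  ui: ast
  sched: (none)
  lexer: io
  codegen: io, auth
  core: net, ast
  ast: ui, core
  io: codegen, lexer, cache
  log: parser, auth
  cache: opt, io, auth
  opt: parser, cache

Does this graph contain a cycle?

DFS, tracking each vertex's parent; an edge to a visited non-parent vertex closes a cycle.
Start from opt:
visit opt (parent –)
  visit parser (parent opt)
    parser–opt: parent, skip
    visit log (parent parser)
      log–parser: parent, skip
      visit auth (parent log)
        visit codegen (parent auth)
          visit io (parent codegen)
            io–codegen: parent, skip
            visit lexer (parent io)
              lexer–io: parent, skip
            visit cache (parent io)
              cache–opt: opt visited and ≠ parent → cycle
Cycle: opt – parser – log – auth – codegen – io – cache – opt.

Yes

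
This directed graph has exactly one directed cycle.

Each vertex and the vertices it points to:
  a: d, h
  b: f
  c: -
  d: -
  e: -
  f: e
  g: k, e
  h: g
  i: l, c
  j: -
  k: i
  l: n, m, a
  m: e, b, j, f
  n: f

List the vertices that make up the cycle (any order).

DFS with gray/black marking from k:
k gray
  i gray
    l gray
      n gray
        f gray
          e gray
          e black
        f black
      n black
      m gray
        m→e: e black — skip
        b gray
          b→f: f black — skip
        b black
        j gray
        j black
        m→f: f black — skip
      m black
      a gray
        d gray
        d black
        h gray
          g gray
            g→k: k is gray → back edge
Back edge closes the cycle k → i → l → a → h → g → k; its vertices are {a, g, h, i, k, l}.

a, g, h, i, k, l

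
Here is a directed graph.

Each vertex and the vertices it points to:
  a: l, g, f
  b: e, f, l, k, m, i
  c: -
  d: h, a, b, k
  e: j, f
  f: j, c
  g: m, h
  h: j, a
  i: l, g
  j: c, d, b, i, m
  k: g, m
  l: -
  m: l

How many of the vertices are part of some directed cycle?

A vertex is on a directed cycle iff it belongs to a strongly connected component of size ≥ 2 (or has a self-loop).
The vertices on cycles are {a, b, d, e, f, g, h, i, j, k} — 10 in total.

10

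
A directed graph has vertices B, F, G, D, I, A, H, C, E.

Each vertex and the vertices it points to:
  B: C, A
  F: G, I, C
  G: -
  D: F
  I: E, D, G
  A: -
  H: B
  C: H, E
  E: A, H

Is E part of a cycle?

E is on a cycle iff E can reach itself via ≥1 edge.
E → H → B → C → E — yes.

Yes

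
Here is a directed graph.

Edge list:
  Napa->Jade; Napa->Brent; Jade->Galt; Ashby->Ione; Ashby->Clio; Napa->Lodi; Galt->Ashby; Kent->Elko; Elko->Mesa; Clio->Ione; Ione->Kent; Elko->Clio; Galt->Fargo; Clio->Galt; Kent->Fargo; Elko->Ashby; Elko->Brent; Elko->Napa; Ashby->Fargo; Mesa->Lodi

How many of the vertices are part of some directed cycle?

8

A vertex is on a directed cycle iff it belongs to a strongly connected component of size ≥ 2 (or has a self-loop).
The vertices on cycles are {Clio, Elko, Galt, Ione, Jade, Kent, Napa, Ashby} — 8 in total.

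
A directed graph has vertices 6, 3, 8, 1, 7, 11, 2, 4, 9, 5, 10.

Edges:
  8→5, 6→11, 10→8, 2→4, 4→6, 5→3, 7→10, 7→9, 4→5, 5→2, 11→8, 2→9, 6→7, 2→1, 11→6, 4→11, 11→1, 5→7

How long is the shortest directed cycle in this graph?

For each vertex v, BFS finds the shortest path from v back to v.
The shortest such closed walk is 6 → 11 → 6, length 2.

2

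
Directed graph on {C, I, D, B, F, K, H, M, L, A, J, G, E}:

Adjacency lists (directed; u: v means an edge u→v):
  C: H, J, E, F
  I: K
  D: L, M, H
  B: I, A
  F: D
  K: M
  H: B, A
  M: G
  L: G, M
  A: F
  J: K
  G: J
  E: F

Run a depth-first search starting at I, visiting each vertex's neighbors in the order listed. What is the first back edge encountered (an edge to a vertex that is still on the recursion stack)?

J->K

DFS from I (visiting each vertex's neighbors in the order listed); mark gray on enter, black on exit:
I gray
  K gray
    M gray
      G gray
        J gray
          J→K: K is gray → back edge
First back edge: J → K.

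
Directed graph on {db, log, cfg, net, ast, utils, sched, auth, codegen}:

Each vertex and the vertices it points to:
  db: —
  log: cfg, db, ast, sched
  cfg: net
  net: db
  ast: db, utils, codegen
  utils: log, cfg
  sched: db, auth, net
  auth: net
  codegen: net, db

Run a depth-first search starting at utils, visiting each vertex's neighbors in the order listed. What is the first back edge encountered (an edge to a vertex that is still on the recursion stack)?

ast→utils

DFS from utils (visiting each vertex's neighbors in the order listed); mark gray on enter, black on exit:
utils gray
  log gray
    cfg gray
      net gray
        db gray
        db black
      net black
    cfg black
    log→db: db black — skip
    ast gray
      ast→db: db black — skip
      ast→utils: utils is gray → back edge
First back edge: ast → utils.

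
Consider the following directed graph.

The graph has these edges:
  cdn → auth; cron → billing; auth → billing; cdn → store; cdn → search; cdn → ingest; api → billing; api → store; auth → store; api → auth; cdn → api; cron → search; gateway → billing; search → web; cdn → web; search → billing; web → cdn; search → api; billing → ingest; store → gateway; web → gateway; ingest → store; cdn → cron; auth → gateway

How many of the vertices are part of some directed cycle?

8

A vertex is on a directed cycle iff it belongs to a strongly connected component of size ≥ 2 (or has a self-loop).
The vertices on cycles are {cdn, web, cron, store, ingest, search, billing, gateway} — 8 in total.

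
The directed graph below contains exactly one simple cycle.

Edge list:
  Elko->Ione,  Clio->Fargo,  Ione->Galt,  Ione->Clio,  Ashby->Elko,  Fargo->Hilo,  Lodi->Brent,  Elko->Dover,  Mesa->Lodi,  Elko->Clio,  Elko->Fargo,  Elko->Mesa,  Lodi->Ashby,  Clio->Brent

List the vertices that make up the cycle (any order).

Elko, Lodi, Mesa, Ashby

DFS with gray/black marking from Ashby:
Ashby gray
  Elko gray
    Ione gray
      Galt gray
      Galt black
      Clio gray
        Fargo gray
          Hilo gray
          Hilo black
        Fargo black
        Brent gray
        Brent black
      Clio black
    Ione black
    Elko→Clio: Clio black — skip
    Dover gray
    Dover black
    Mesa gray
      Lodi gray
        Lodi→Brent: Brent black — skip
        Lodi→Ashby: Ashby is gray → back edge
Back edge closes the cycle Ashby → Elko → Mesa → Lodi → Ashby; its vertices are {Elko, Lodi, Mesa, Ashby}.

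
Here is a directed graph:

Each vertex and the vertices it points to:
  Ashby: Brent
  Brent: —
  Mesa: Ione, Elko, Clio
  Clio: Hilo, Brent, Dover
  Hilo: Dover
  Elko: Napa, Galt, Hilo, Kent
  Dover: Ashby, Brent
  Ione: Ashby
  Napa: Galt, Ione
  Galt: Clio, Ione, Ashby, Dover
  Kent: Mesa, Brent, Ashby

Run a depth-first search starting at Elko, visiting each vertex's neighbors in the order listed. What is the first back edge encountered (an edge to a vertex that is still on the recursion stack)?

DFS from Elko (visiting each vertex's neighbors in the order listed); mark gray on enter, black on exit:
Elko gray
  Napa gray
    Galt gray
      Clio gray
        Hilo gray
          Dover gray
            Ashby gray
              Brent gray
              Brent black
            Ashby black
            Dover→Brent: Brent black — skip
          Dover black
        Hilo black
        Clio→Brent: Brent black — skip
        Clio→Dover: Dover black — skip
      Clio black
      Ione gray
        Ione→Ashby: Ashby black — skip
      Ione black
      Galt→Ashby: Ashby black — skip
      Galt→Dover: Dover black — skip
    Galt black
    Napa→Ione: Ione black — skip
  Napa black
  Elko→Galt: Galt black — skip
  Elko→Hilo: Hilo black — skip
  Kent gray
    Mesa gray
      Mesa→Ione: Ione black — skip
      Mesa→Elko: Elko is gray → back edge
First back edge: Mesa → Elko.

Mesa->Elko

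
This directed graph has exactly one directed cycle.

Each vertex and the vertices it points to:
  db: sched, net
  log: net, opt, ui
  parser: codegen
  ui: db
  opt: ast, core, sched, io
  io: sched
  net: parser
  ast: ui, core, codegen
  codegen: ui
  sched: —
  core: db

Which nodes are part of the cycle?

DFS with gray/black marking from net:
net gray
  parser gray
    codegen gray
      ui gray
        db gray
          sched gray
          sched black
          db→net: net is gray → back edge
Back edge closes the cycle net → parser → codegen → ui → db → net; its vertices are {db, ui, net, parser, codegen}.

db, ui, net, parser, codegen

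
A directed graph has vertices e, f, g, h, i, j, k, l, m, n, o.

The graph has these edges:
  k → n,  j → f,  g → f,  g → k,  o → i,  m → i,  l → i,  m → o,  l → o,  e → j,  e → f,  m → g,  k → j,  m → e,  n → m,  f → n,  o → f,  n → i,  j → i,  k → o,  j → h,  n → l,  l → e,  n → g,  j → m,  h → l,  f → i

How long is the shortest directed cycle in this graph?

3

For each vertex v, BFS finds the shortest path from v back to v.
The shortest such closed walk is k → n → g → k, length 3.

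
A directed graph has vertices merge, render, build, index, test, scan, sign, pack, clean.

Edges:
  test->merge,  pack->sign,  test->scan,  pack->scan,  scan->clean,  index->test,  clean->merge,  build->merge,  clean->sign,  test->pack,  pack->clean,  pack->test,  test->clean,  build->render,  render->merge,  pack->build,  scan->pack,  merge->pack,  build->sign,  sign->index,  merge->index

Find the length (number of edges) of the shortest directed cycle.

2

For each vertex v, BFS finds the shortest path from v back to v.
The shortest such closed walk is test → pack → test, length 2.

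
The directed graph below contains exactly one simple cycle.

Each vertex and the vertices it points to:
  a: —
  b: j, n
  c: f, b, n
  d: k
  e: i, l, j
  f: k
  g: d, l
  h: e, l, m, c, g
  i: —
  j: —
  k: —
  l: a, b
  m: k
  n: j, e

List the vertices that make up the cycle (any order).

b, e, l, n

DFS with gray/black marking from e:
e gray
  i gray
  i black
  l gray
    a gray
    a black
    b gray
      j gray
      j black
      n gray
        n→j: j black — skip
        n→e: e is gray → back edge
Back edge closes the cycle e → l → b → n → e; its vertices are {b, e, l, n}.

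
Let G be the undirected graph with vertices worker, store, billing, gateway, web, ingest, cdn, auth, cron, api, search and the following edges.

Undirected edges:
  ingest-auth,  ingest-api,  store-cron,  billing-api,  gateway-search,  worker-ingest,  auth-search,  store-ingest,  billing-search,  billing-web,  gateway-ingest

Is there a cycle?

DFS, tracking each vertex's parent; an edge to a visited non-parent vertex closes a cycle.
Start from api:
visit api (parent –)
  visit billing (parent api)
    billing–api: parent, skip
    visit web (parent billing)
      web–billing: parent, skip
    visit search (parent billing)
      visit auth (parent search)
        auth–search: parent, skip
        visit ingest (parent auth)
          visit store (parent ingest)
            store–ingest: parent, skip
            visit cron (parent store)
              cron–store: parent, skip
          visit gateway (parent ingest)
            gateway–search: search visited and ≠ parent → cycle
Cycle: search – auth – ingest – gateway – search.

Yes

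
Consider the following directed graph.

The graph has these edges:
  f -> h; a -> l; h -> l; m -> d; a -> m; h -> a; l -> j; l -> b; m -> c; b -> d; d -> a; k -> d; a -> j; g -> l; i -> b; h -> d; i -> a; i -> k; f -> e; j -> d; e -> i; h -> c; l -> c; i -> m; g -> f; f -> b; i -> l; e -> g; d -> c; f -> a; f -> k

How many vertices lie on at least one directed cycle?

A vertex is on a directed cycle iff it belongs to a strongly connected component of size ≥ 2 (or has a self-loop).
The vertices on cycles are {a, b, d, e, f, g, j, l, m} — 9 in total.

9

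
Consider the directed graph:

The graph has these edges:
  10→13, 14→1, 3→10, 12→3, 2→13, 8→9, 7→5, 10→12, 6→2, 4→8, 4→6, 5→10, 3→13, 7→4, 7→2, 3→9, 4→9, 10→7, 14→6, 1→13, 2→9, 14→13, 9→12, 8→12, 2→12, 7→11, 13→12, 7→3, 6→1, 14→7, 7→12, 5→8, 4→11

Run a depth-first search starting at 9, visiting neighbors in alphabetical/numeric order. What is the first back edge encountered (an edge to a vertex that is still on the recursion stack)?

DFS from 9 (visiting neighbors in alphabetical/numeric order); mark gray on enter, black on exit:
9 gray
  12 gray
    3 gray
      3→9: 9 is gray → back edge
First back edge: 3 → 9.

3->9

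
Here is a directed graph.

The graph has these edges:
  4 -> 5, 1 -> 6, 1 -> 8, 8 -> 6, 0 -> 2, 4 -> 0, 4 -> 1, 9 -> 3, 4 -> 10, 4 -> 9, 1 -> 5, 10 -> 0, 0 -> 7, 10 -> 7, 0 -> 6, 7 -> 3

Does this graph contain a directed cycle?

DFS with white/gray/black marking, starting from 8:
8 gray
  6 gray
  6 black
8 black
10 gray
  0 gray
    2 gray
    2 black
    0→6: 6 black — skip
    7 gray
      3 gray
      3 black
    7 black
  0 black
  10→7: 7 black — skip
10 black
4 gray
  1 gray
    1→8: 8 black — skip
    5 gray
    5 black
    1→6: 6 black — skip
  1 black
  4→5: 5 black — skip
  4→0: 0 black — skip
  9 gray
    9→3: 3 black — skip
  9 black
  4→10: 10 black — skip
4 black
Every edge goes to a white or black vertex — no back edge, so the graph is acyclic.

No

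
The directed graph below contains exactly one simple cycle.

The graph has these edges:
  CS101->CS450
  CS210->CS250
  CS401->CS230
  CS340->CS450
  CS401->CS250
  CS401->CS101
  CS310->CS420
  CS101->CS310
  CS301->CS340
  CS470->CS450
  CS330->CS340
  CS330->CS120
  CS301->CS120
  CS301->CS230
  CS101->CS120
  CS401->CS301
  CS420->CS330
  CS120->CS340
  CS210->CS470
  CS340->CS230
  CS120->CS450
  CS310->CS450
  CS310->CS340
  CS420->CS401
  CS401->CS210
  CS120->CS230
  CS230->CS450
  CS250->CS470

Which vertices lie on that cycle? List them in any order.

CS101, CS310, CS401, CS420

DFS with gray/black marking from CS420:
CS420 gray
  CS401 gray
    CS101 gray
      CS120 gray
        CS230 gray
          CS450 gray
          CS450 black
        CS230 black
        CS120→CS450: CS450 black — skip
        CS340 gray
          CS340→CS230: CS230 black — skip
          CS340→CS450: CS450 black — skip
        CS340 black
      CS120 black
      CS310 gray
        CS310→CS450: CS450 black — skip
        CS310→CS420: CS420 is gray → back edge
Back edge closes the cycle CS420 → CS401 → CS101 → CS310 → CS420; its vertices are {CS101, CS310, CS401, CS420}.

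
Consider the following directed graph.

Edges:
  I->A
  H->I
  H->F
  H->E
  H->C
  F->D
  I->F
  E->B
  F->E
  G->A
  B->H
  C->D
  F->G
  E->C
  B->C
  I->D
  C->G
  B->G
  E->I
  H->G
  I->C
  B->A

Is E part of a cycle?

E is on a cycle iff E can reach itself via ≥1 edge.
E → B → H → E — yes.

Yes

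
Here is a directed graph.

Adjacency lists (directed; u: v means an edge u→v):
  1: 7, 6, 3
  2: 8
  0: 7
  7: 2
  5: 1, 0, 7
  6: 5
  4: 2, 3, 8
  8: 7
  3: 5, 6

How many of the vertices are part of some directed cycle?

A vertex is on a directed cycle iff it belongs to a strongly connected component of size ≥ 2 (or has a self-loop).
The vertices on cycles are {1, 2, 3, 5, 6, 7, 8} — 7 in total.

7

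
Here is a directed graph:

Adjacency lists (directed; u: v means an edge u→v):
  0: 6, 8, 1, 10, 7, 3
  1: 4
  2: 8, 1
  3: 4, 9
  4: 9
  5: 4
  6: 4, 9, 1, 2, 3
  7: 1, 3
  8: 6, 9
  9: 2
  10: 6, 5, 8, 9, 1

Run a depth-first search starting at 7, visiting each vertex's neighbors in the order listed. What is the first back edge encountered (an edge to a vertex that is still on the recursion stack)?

6->4

DFS from 7 (visiting each vertex's neighbors in the order listed); mark gray on enter, black on exit:
7 gray
  1 gray
    4 gray
      9 gray
        2 gray
          8 gray
            6 gray
              6→4: 4 is gray → back edge
First back edge: 6 → 4.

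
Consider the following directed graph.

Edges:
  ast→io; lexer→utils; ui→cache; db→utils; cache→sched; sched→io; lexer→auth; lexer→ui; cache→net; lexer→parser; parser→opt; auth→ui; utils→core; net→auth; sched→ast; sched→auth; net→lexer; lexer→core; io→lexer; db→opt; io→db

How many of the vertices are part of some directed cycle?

8

A vertex is on a directed cycle iff it belongs to a strongly connected component of size ≥ 2 (or has a self-loop).
The vertices on cycles are {io, ui, ast, net, auth, cache, lexer, sched} — 8 in total.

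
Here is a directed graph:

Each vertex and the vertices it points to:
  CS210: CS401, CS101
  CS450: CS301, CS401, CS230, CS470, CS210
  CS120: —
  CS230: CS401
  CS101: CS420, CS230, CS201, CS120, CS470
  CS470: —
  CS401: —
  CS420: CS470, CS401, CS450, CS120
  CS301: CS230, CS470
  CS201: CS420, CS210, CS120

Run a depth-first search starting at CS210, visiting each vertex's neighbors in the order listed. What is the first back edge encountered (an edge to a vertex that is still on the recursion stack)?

DFS from CS210 (visiting each vertex's neighbors in the order listed); mark gray on enter, black on exit:
CS210 gray
  CS401 gray
  CS401 black
  CS101 gray
    CS420 gray
      CS470 gray
      CS470 black
      CS420→CS401: CS401 black — skip
      CS450 gray
        CS301 gray
          CS230 gray
            CS230→CS401: CS401 black — skip
          CS230 black
          CS301→CS470: CS470 black — skip
        CS301 black
        CS450→CS401: CS401 black — skip
        CS450→CS230: CS230 black — skip
        CS450→CS470: CS470 black — skip
        CS450→CS210: CS210 is gray → back edge
First back edge: CS450 → CS210.

CS450->CS210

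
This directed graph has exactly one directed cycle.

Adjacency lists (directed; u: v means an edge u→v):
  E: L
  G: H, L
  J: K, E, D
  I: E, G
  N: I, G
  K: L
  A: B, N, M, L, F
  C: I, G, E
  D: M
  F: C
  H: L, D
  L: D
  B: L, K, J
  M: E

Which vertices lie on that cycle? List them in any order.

DFS with gray/black marking from M:
M gray
  E gray
    L gray
      D gray
        D→M: M is gray → back edge
Back edge closes the cycle M → E → L → D → M; its vertices are {D, E, L, M}.

D, E, L, M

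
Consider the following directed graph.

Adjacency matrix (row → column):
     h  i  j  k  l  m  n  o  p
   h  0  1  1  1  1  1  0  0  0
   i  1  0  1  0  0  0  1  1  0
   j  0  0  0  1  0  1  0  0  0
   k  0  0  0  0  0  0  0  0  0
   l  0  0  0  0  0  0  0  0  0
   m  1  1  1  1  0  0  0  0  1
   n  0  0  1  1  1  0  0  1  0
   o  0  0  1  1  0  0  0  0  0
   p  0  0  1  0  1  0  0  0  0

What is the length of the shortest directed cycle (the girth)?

2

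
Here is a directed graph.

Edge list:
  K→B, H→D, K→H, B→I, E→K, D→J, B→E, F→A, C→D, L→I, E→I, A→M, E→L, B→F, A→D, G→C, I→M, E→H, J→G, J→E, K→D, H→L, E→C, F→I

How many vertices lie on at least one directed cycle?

10

A vertex is on a directed cycle iff it belongs to a strongly connected component of size ≥ 2 (or has a self-loop).
The vertices on cycles are {A, B, C, D, E, F, G, H, J, K} — 10 in total.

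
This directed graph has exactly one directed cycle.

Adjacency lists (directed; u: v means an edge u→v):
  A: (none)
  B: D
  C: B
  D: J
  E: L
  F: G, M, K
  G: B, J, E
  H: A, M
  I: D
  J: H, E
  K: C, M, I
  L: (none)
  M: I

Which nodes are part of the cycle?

D, H, I, J, M

DFS with gray/black marking from J:
J gray
  H gray
    A gray
    A black
    M gray
      I gray
        D gray
          D→J: J is gray → back edge
Back edge closes the cycle J → H → M → I → D → J; its vertices are {D, H, I, J, M}.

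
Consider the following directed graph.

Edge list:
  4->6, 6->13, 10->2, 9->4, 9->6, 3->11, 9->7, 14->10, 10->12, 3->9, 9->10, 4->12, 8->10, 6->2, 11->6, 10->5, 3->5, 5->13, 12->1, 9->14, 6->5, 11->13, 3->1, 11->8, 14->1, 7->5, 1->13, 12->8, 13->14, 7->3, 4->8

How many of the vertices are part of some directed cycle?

A vertex is on a directed cycle iff it belongs to a strongly connected component of size ≥ 2 (or has a self-loop).
The vertices on cycles are {1, 3, 5, 7, 8, 9, 10, 12, 13, 14} — 10 in total.

10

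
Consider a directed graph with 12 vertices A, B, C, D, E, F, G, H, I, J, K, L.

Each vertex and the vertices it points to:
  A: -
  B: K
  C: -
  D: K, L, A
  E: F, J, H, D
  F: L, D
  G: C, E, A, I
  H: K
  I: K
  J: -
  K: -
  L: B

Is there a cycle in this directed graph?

No

DFS with white/gray/black marking, starting from B:
B gray
  K gray
  K black
B black
A gray
A black
C gray
C black
D gray
  D→K: K black — skip
  L gray
    L→B: B black — skip
  L black
  D→A: A black — skip
D black
E gray
  F gray
    F→L: L black — skip
    F→D: D black — skip
  F black
  J gray
  J black
  H gray
    H→K: K black — skip
  H black
  E→D: D black — skip
E black
G gray
  G→C: C black — skip
  G→E: E black — skip
  G→A: A black — skip
  I gray
    I→K: K black — skip
  I black
G black
Every edge goes to a white or black vertex — no back edge, so the graph is acyclic.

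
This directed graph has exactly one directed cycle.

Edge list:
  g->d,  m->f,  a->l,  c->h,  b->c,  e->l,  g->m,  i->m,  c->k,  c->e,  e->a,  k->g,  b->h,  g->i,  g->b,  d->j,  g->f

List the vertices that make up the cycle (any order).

b, c, g, k

DFS with gray/black marking from c:
c gray
  h gray
  h black
  k gray
    g gray
      f gray
      f black
      b gray
        b→h: h black — skip
        b→c: c is gray → back edge
Back edge closes the cycle c → k → g → b → c; its vertices are {b, c, g, k}.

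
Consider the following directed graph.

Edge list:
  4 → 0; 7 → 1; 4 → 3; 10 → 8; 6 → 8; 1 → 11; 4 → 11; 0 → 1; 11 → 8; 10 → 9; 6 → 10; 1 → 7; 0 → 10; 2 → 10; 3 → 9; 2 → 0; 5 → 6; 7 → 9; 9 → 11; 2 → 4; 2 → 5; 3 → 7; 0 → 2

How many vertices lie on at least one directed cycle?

5

A vertex is on a directed cycle iff it belongs to a strongly connected component of size ≥ 2 (or has a self-loop).
The vertices on cycles are {0, 1, 2, 4, 7} — 5 in total.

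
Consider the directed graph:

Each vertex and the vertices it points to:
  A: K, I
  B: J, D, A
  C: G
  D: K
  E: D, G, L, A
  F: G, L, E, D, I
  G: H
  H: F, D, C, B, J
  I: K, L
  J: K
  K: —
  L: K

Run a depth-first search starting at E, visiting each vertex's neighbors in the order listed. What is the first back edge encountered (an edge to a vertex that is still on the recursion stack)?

F->G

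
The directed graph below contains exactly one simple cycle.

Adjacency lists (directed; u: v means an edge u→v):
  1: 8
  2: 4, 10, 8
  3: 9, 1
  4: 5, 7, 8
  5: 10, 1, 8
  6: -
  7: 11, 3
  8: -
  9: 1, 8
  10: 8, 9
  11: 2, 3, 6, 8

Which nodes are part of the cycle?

2, 4, 7, 11

DFS with gray/black marking from 4:
4 gray
  5 gray
    10 gray
      8 gray
      8 black
      9 gray
        1 gray
          1→8: 8 black — skip
        1 black
        9→8: 8 black — skip
      9 black
    10 black
    5→1: 1 black — skip
    5→8: 8 black — skip
  5 black
  7 gray
    11 gray
      2 gray
        2→4: 4 is gray → back edge
Back edge closes the cycle 4 → 7 → 11 → 2 → 4; its vertices are {2, 4, 7, 11}.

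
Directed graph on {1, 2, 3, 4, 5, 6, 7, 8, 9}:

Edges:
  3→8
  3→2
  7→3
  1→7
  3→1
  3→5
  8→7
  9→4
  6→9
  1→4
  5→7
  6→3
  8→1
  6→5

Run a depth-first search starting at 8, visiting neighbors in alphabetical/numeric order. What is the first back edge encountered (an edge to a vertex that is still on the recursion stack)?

3->1

DFS from 8 (visiting neighbors in alphabetical/numeric order); mark gray on enter, black on exit:
8 gray
  1 gray
    4 gray
    4 black
    7 gray
      3 gray
        3→1: 1 is gray → back edge
First back edge: 3 → 1.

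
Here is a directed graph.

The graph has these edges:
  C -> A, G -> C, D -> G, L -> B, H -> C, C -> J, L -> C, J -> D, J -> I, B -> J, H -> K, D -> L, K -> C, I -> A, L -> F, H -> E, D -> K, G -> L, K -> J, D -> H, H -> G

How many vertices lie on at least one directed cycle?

A vertex is on a directed cycle iff it belongs to a strongly connected component of size ≥ 2 (or has a self-loop).
The vertices on cycles are {B, C, D, G, H, J, K, L} — 8 in total.

8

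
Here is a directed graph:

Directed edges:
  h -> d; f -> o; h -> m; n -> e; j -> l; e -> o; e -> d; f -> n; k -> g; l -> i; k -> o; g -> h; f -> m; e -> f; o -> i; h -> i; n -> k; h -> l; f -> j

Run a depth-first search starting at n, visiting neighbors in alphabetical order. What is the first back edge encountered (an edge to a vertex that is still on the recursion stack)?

f->n

DFS from n (visiting neighbors in alphabetical order); mark gray on enter, black on exit:
n gray
  e gray
    d gray
    d black
    f gray
      j gray
        l gray
          i gray
          i black
        l black
      j black
      m gray
      m black
      f→n: n is gray → back edge
First back edge: f → n.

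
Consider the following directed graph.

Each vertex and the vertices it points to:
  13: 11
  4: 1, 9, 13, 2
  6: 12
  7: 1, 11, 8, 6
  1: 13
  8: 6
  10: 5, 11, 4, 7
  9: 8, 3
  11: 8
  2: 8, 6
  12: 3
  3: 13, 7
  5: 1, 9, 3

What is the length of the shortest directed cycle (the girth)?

4

For each vertex v, BFS finds the shortest path from v back to v.
The shortest such closed walk is 7 → 6 → 12 → 3 → 7, length 4.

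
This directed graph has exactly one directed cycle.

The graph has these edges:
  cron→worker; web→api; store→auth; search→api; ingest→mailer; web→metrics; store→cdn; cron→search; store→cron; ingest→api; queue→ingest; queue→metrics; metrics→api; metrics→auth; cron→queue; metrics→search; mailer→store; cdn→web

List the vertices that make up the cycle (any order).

DFS with gray/black marking from store:
store gray
  cdn gray
    web gray
      api gray
      api black
      metrics gray
        metrics→api: api black — skip
        search gray
          search→api: api black — skip
        search black
        auth gray
        auth black
      metrics black
    web black
  cdn black
  store→auth: auth black — skip
  cron gray
    queue gray
      ingest gray
        ingest→api: api black — skip
        mailer gray
          mailer→store: store is gray → back edge
Back edge closes the cycle store → cron → queue → ingest → mailer → store; its vertices are {cron, queue, store, ingest, mailer}.

cron, queue, store, ingest, mailer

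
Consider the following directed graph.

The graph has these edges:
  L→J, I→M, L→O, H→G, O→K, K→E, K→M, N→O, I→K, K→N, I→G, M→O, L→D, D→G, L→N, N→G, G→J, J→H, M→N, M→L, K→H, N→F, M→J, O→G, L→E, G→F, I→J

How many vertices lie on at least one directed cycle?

8

A vertex is on a directed cycle iff it belongs to a strongly connected component of size ≥ 2 (or has a self-loop).
The vertices on cycles are {G, H, J, K, L, M, N, O} — 8 in total.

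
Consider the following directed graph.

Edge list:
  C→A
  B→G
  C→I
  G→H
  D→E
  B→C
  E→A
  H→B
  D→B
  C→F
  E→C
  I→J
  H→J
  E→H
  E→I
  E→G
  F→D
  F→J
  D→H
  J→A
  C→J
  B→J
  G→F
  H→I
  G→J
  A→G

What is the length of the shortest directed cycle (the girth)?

3

For each vertex v, BFS finds the shortest path from v back to v.
The shortest such closed walk is H → B → G → H, length 3.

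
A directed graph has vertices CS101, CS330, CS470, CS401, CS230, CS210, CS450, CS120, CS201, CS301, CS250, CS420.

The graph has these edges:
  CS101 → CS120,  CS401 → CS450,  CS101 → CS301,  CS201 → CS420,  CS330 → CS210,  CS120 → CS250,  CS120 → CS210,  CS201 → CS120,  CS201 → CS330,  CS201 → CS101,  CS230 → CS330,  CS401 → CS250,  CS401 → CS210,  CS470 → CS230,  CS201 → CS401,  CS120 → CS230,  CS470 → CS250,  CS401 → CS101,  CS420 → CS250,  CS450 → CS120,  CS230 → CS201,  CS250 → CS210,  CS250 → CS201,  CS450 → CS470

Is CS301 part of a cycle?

CS301 lies on a cycle iff there is a path from CS301 back to itself.
Exploring from CS301, it never reaches itself; equivalently, its strongly connected component is a singleton.

No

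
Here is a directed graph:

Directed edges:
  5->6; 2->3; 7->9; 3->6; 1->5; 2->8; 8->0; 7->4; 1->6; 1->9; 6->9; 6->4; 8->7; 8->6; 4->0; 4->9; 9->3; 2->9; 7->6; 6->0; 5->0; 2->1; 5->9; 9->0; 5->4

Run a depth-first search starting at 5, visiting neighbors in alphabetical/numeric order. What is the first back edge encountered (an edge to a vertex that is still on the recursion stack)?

6→4

DFS from 5 (visiting neighbors in alphabetical/numeric order); mark gray on enter, black on exit:
5 gray
  0 gray
  0 black
  4 gray
    4→0: 0 black — skip
    9 gray
      9→0: 0 black — skip
      3 gray
        6 gray
          6→0: 0 black — skip
          6→4: 4 is gray → back edge
First back edge: 6 → 4.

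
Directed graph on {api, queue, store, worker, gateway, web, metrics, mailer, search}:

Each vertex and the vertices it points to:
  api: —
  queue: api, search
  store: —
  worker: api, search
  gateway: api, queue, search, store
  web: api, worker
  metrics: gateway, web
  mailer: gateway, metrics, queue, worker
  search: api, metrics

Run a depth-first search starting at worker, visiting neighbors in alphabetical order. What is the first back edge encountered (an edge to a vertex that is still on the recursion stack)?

queue→search

DFS from worker (visiting neighbors in alphabetical order); mark gray on enter, black on exit:
worker gray
  api gray
  api black
  search gray
    search→api: api black — skip
    metrics gray
      gateway gray
        gateway→api: api black — skip
        queue gray
          queue→api: api black — skip
          queue→search: search is gray → back edge
First back edge: queue → search.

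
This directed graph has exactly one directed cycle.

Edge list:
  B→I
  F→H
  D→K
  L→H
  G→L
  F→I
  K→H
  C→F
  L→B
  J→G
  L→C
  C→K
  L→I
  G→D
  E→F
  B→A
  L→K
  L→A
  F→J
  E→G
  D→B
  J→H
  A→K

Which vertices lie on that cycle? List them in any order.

C, F, G, J, L

DFS with gray/black marking from G:
G gray
  L gray
    C gray
      K gray
        H gray
        H black
      K black
      F gray
        J gray
          J→H: H black — skip
          J→G: G is gray → back edge
Back edge closes the cycle G → L → C → F → J → G; its vertices are {C, F, G, J, L}.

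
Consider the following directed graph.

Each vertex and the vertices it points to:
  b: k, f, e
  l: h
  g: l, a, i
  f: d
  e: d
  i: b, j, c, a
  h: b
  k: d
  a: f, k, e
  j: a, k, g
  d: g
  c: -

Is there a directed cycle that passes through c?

No

c lies on a cycle iff there is a path from c back to itself.
Exploring from c, it never reaches itself; equivalently, its strongly connected component is a singleton.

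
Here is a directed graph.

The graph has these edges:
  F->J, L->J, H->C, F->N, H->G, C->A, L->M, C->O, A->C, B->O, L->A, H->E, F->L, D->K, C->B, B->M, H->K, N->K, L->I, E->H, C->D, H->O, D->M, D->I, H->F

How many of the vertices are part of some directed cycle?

A vertex is on a directed cycle iff it belongs to a strongly connected component of size ≥ 2 (or has a self-loop).
The vertices on cycles are {A, C, E, H} — 4 in total.

4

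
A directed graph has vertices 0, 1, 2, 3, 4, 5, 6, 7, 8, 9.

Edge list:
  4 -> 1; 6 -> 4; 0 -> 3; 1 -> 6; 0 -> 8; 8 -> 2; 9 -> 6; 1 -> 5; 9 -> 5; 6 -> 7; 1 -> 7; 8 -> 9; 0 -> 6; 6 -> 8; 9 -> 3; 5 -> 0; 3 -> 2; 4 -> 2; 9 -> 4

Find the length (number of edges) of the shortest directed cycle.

For each vertex v, BFS finds the shortest path from v back to v.
The shortest such closed walk is 9 → 6 → 8 → 9, length 3.

3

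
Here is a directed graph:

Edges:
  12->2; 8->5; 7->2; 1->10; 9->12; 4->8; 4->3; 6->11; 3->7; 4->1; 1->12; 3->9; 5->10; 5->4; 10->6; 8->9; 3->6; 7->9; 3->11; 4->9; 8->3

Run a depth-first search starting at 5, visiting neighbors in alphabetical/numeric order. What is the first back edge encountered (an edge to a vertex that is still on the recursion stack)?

DFS from 5 (visiting neighbors in alphabetical/numeric order); mark gray on enter, black on exit:
5 gray
  4 gray
    1 gray
      10 gray
        6 gray
          11 gray
          11 black
        6 black
      10 black
      12 gray
        2 gray
        2 black
      12 black
    1 black
    3 gray
      3→6: 6 black — skip
      7 gray
        7→2: 2 black — skip
        9 gray
          9→12: 12 black — skip
        9 black
      7 black
      3→9: 9 black — skip
      3→11: 11 black — skip
    3 black
    8 gray
      8→3: 3 black — skip
      8→5: 5 is gray → back edge
First back edge: 8 → 5.

8→5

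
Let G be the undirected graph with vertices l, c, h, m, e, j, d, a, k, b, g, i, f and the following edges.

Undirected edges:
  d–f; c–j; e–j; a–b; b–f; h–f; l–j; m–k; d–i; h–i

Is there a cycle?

Yes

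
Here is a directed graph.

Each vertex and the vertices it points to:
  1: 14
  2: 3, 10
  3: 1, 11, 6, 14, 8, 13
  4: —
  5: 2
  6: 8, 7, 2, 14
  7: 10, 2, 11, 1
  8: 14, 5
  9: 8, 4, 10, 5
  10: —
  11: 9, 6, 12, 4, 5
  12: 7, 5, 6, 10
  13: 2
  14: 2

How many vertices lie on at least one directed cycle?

12

A vertex is on a directed cycle iff it belongs to a strongly connected component of size ≥ 2 (or has a self-loop).
The vertices on cycles are {1, 2, 3, 5, 6, 7, 8, 9, 11, 12, 13, 14} — 12 in total.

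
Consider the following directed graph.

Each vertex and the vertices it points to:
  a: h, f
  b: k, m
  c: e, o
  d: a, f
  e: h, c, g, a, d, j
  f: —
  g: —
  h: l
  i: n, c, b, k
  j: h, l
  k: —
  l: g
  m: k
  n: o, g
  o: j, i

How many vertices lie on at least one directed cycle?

A vertex is on a directed cycle iff it belongs to a strongly connected component of size ≥ 2 (or has a self-loop).
The vertices on cycles are {c, e, i, n, o} — 5 in total.

5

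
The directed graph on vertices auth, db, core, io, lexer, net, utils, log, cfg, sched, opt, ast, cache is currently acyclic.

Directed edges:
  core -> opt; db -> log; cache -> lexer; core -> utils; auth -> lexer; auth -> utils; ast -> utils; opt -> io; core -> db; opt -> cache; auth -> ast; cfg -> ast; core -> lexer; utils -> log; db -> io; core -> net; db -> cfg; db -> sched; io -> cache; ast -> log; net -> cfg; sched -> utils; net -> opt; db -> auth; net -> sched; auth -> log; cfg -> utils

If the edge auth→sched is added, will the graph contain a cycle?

No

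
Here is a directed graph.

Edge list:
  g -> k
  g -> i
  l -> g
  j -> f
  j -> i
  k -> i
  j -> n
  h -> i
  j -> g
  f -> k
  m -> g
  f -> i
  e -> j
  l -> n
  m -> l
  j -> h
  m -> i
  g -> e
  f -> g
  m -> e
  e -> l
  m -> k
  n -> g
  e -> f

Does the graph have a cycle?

Yes

DFS with white/gray/black marking, starting from i:
i gray
i black
e gray
  l gray
    g gray
      g→i: i black — skip
      g→e: e is gray → back edge
Back edge found, so a cycle exists: e → l → g → e.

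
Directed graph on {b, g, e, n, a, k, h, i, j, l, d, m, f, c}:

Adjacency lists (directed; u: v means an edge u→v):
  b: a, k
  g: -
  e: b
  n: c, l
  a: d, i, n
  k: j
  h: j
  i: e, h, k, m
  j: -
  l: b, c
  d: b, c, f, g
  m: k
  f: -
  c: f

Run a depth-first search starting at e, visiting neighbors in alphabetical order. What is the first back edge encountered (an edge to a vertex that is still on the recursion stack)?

d->b

DFS from e (visiting neighbors in alphabetical order); mark gray on enter, black on exit:
e gray
  b gray
    a gray
      d gray
        d→b: b is gray → back edge
First back edge: d → b.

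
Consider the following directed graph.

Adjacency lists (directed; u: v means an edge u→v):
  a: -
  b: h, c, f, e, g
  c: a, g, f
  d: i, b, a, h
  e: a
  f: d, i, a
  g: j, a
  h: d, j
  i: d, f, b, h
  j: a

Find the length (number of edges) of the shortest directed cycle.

For each vertex v, BFS finds the shortest path from v back to v.
The shortest such closed walk is i → d → i, length 2.

2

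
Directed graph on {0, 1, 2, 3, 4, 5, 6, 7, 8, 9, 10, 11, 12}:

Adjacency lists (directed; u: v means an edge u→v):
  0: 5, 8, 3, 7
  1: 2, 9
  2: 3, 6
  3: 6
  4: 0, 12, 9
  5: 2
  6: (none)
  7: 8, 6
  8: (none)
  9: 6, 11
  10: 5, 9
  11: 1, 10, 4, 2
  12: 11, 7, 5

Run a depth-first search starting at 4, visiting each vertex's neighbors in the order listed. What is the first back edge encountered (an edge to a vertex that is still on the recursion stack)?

DFS from 4 (visiting each vertex's neighbors in the order listed); mark gray on enter, black on exit:
4 gray
  0 gray
    5 gray
      2 gray
        3 gray
          6 gray
          6 black
        3 black
        2→6: 6 black — skip
      2 black
    5 black
    8 gray
    8 black
    0→3: 3 black — skip
    7 gray
      7→8: 8 black — skip
      7→6: 6 black — skip
    7 black
  0 black
  12 gray
    11 gray
      1 gray
        1→2: 2 black — skip
        9 gray
          9→6: 6 black — skip
          9→11: 11 is gray → back edge
First back edge: 9 → 11.

9->11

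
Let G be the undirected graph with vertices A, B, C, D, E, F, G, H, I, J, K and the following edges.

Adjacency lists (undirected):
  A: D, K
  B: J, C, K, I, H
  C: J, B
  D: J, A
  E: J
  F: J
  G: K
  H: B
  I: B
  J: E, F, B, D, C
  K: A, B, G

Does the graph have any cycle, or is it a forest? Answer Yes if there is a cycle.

Yes

DFS, tracking each vertex's parent; an edge to a visited non-parent vertex closes a cycle.
Start from B:
visit B (parent –)
  visit J (parent B)
    visit E (parent J)
      E–J: parent, skip
    visit F (parent J)
      F–J: parent, skip
    J–B: parent, skip
    visit D (parent J)
      D–J: parent, skip
      visit A (parent D)
        A–D: parent, skip
        visit K (parent A)
          K–A: parent, skip
          K–B: B visited and ≠ parent → cycle
Cycle: B – J – D – A – K – B.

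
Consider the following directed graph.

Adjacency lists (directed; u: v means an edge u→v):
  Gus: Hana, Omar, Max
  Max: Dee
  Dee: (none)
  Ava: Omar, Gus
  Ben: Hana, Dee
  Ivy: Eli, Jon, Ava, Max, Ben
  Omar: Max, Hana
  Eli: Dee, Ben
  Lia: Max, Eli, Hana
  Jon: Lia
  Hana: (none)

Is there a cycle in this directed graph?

DFS with white/gray/black marking, starting from Max:
Max gray
  Dee gray
  Dee black
Max black
Gus gray
  Hana gray
  Hana black
  Omar gray
    Omar→Max: Max black — skip
    Omar→Hana: Hana black — skip
  Omar black
  Gus→Max: Max black — skip
Gus black
Ava gray
  Ava→Omar: Omar black — skip
  Ava→Gus: Gus black — skip
Ava black
Ben gray
  Ben→Hana: Hana black — skip
  Ben→Dee: Dee black — skip
Ben black
Ivy gray
  Eli gray
    Eli→Dee: Dee black — skip
    Eli→Ben: Ben black — skip
  Eli black
  Jon gray
    Lia gray
      Lia→Max: Max black — skip
      Lia→Eli: Eli black — skip
      Lia→Hana: Hana black — skip
    Lia black
  Jon black
  Ivy→Ava: Ava black — skip
  Ivy→Max: Max black — skip
  Ivy→Ben: Ben black — skip
Ivy black
Every edge goes to a white or black vertex — no back edge, so the graph is acyclic.

No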